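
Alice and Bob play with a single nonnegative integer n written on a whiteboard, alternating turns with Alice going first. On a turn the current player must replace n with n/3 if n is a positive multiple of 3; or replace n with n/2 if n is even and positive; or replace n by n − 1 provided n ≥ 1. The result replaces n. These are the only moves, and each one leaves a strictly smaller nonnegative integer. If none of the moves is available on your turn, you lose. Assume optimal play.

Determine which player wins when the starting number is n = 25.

Bob wins.

Label each position W (a win for the player to move) or L (a loss). A position with no legal move is L; any other position is W exactly when some move reaches an L, and L when every move reaches a W.
n=0: no move → L
n=1: W (go to 0, an L position)
n=2: L (sole option 1(W) is W)
n=3: W (go to 2, an L position)
n=4: W (go to 2, an L position)
n=5: L (sole option 4(W) is W)
n=6: W (go to 2, an L position)
n=7: L (sole option 6(W) is W)
n=8: W (go to 7, an L position)
n=9: L (options 3(W), 8(W) are all W)
n=10: W (go to 5, an L position)
n=11: L (sole option 10(W) is W)
n=12: W (go to 11, an L position)
n=13: L (sole option 12(W) is W)
n=14: W (go to 7, an L position)
n=15: W (go to 5, an L position)
n=16: L (options 8(W), 15(W) are all W)
n=17: W (go to 16, an L position)
n=18: W (go to 9, an L position)
n=19: L (sole option 18(W) is W)
n=20: W (go to 19, an L position)
n=21: W (go to 7, an L position)
n=22: W (go to 11, an L position)
n=23: L (sole option 22(W) is W)
n=24: W (go to 23, an L position)
n=25: L (sole option 24(W) is W)
Every move from 25 reaches a W position, so the mover loses.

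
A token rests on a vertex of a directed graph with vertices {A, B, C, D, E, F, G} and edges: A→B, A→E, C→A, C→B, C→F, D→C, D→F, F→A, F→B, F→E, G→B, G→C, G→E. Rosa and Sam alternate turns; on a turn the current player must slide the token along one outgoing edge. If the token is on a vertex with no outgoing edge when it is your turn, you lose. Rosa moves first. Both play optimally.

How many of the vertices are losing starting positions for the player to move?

3

Use the standard recursion: the mover loses at a terminal position; elsewhere, the mover wins exactly when some move hands the opponent an L position.
Every edge goes from a vertex to one that appears earlier in the order E, B, A, F, C, D, G, so processing vertices in that order labels each vertex after all of its successors.
E: no outgoing edge → L
B: no outgoing edge → L
A: reaches L-position B → W
F: reaches L-position B → W
C: reaches L-position B → W
D: only reaches C(W), F(W), all W → L
G: reaches L-position B → W
The L vertices are B, D, E; that is 3 in all.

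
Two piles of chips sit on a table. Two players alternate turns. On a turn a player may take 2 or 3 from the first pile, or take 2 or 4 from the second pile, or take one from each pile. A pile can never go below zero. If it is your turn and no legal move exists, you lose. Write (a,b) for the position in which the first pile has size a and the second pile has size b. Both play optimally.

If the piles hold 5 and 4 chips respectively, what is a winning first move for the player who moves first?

Positions with no move are L. A position that does have a move is losing for the player to move precisely when every available move leads to a winning position for the opponent. Fill in the labels:
No move ever increases a pile, so every position that can arise here has a ≤ 5 and b ≤ 4; it is enough to label the cells with 0 ≤ a ≤ 5 and 0 ≤ b ≤ 4.
Every move lowers a or b (never raises either), so fill the grid row by row in increasing a, and left to right within a row: each cell's successors are then already labelled.
      b=0  b=1  b=2  b=3  b=4
a=0:    L    L    W    W    W
a=1:    L    W    W    L    W
a=2:    W    W    L    L    W
a=3:    W    W    L    W    W
a=4:    W    L    W    W    L
a=5:    L    L    W    W    W
Cells with no legal move (terminal, hence L): (0,0), (0,1), (1,0).
The remaining L cells, each justified by listing all of its moves:
(1,3): L (options (1,1)(W), (0,2)(W) are all W)
(2,2): L (options (0,2)(W), (2,0)(W), (1,1)(W) are all W)
(2,3): L (options (0,3)(W), (2,1)(W), (1,2)(W) are all W)
(3,2): L (options (1,2)(W), (0,2)(W), (3,0)(W), (2,1)(W) are all W)
(4,1): L (options (2,1)(W), (1,1)(W), (3,0)(W) are all W)
(4,4): L (options (2,4)(W), (1,4)(W), (4,2)(W), (4,0)(W), (3,3)(W) are all W)
(5,0): L (options (3,0)(W), (2,0)(W) are all W)
(5,1): L (options (3,1)(W), (2,1)(W), (4,0)(W) are all W)
Every other cell has at least one move into one of the L cells above, so it is W.
From (5,4), the L positions reachable in one move are: (5,0).

Move to (5,0).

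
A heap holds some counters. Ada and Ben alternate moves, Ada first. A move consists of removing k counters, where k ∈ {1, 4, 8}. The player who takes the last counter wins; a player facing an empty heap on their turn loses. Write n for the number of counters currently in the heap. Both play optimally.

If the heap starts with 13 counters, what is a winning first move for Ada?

Label each position W (a win for the player to move) or L (a loss). A position with no legal move is L; any other position is W exactly when some move reaches an L, and L when every move reaches a W.
n=0: no move → L
n=1: can move to 0, which is L ⇒ W
n=2: the only move is to 1(W), a W ⇒ L
n=3: can move to 2, which is L ⇒ W
n=4: can move to 0, which is L ⇒ W
n=5: moves to 4(W), 1(W); every one is W ⇒ L
n=6: can move to 5, which is L ⇒ W
n=7: moves to 6(W), 3(W); every one is W ⇒ L
n=8: can move to 7, which is L ⇒ W
n=9: can move to 5, which is L ⇒ W
n=10: can move to 2, which is L ⇒ W
n=11: can move to 7, which is L ⇒ W
n=12: moves to 11(W), 8(W), 4(W); every one is W ⇒ L
n=13: can move to 12, which is L ⇒ W
From 13, the L positions reachable in one move are: 12, 5. Any move reaching one of these is winning.

Remove 1, leaving 12.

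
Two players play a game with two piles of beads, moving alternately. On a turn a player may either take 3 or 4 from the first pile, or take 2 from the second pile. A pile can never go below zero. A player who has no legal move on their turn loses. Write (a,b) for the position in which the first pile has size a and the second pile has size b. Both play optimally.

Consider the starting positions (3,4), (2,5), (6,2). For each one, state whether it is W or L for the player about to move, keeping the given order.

(3,4): W, (2,5): L, (6,2): W

Positions with no move are L. A position that does have a move is losing for the player to move precisely when every available move leads to a winning position for the opponent. Fill in the labels:
No move ever increases a pile, so every position that can arise here has a ≤ 6 and b ≤ 5; it is enough to label the cells with 0 ≤ a ≤ 6 and 0 ≤ b ≤ 5.
Every move lowers a or b (never raises either), so fill the grid row by row in increasing a, and left to right within a row: each cell's successors are then already labelled.
      b=0  b=1  b=2  b=3  b=4  b=5
a=0:    L    L    W    W    L    L
a=1:    L    L    W    W    L    L
a=2:    L    L    W    W    L    L
a=3:    W    W    L    L    W    W
a=4:    W    W    L    L    W    W
a=5:    W    W    L    L    W    W
a=6:    W    W    W    W    W    W
Cells with no legal move (terminal, hence L): (0,0), (0,1), (1,0), (1,1), (2,0), (2,1).
The remaining L cells, each justified by listing all of its moves:
(0,4): only reaches (0,2)(W), which is W → L
(0,5): only reaches (0,3)(W), which is W → L
(1,4): only reaches (1,2)(W), which is W → L
(1,5): only reaches (1,3)(W), which is W → L
(2,4): only reaches (2,2)(W), which is W → L
(2,5): only reaches (2,3)(W), which is W → L
(3,2): only reaches (0,2)(W), (3,0)(W), all W → L
(3,3): only reaches (0,3)(W), (3,1)(W), all W → L
(4,2): only reaches (1,2)(W), (0,2)(W), (4,0)(W), all W → L
(4,3): only reaches (1,3)(W), (0,3)(W), (4,1)(W), all W → L
(5,2): only reaches (2,2)(W), (1,2)(W), (5,0)(W), all W → L
(5,3): only reaches (2,3)(W), (1,3)(W), (5,1)(W), all W → L
Every other cell has at least one move into one of the L cells above, so it is W.
(3,4): the move to (0,4) reaches an L cell, so W
(2,5): one of the L cells justified above, so L
(6,2): the move to (3,2) reaches an L cell, so W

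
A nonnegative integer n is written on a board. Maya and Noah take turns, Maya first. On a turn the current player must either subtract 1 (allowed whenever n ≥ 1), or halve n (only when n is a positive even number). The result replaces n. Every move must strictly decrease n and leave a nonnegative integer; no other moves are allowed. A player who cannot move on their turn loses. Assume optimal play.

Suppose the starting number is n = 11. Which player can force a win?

Classify positions by backward induction: terminal positions (no move available) are L. From any other position, the mover wins iff some move reaches an L.
n=0: no move → L
n=1: reaches L-position 0 → W
n=2: only reaches 1(W), which is W → L
n=3: reaches L-position 2 → W
n=4: reaches L-position 2 → W
n=5: only reaches 4(W), which is W → L
n=6: reaches L-position 5 → W
n=7: only reaches 6(W), which is W → L
n=8: reaches L-position 7 → W
n=9: only reaches 8(W), which is W → L
n=10: reaches L-position 5 → W
n=11: only reaches 10(W), which is W → L
Every move from 11 reaches a W position, so the mover loses.

Noah wins.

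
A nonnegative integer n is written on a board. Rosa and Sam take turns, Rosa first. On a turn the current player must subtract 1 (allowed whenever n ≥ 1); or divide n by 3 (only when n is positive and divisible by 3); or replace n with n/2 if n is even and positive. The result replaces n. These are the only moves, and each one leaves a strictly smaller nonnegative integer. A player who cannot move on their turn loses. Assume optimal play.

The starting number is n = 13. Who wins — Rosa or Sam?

Work bottom-up. With no move the player to move loses. Otherwise the position is W if at least one move leads to an L position for the opponent, and L if every move leads to a W.
n=0: no move → L
n=1: W (go to 0, an L position)
n=2: L (sole option 1(W) is W)
n=3: W (go to 2, an L position)
n=4: W (go to 2, an L position)
n=5: L (sole option 4(W) is W)
n=6: W (go to 2, an L position)
n=7: L (sole option 6(W) is W)
n=8: W (go to 7, an L position)
n=9: L (options 3(W), 8(W) are all W)
n=10: W (go to 5, an L position)
n=11: L (sole option 10(W) is W)
n=12: W (go to 11, an L position)
n=13: L (sole option 12(W) is W)
Every move from 13 reaches a W position, so the mover loses.

Sam wins.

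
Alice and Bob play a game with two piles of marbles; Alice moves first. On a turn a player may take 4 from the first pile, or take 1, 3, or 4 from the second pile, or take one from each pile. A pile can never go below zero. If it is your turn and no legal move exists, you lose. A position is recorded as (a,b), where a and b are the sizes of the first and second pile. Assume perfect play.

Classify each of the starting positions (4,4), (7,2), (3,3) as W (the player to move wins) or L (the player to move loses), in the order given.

Build the W/L table. Terminal = L. A non-terminal position is W if it has a move to some L; otherwise it is L.
No move ever increases a pile, so every position that can arise here has a ≤ 7 and b ≤ 4; it is enough to label the cells with 0 ≤ a ≤ 7 and 0 ≤ b ≤ 4.
Every move lowers a or b (never raises either), so fill the grid row by row in increasing a, and left to right within a row: each cell's successors are then already labelled.
      b=0  b=1  b=2  b=3  b=4
a=0:    L    W    L    W    W
a=1:    L    W    L    W    W
a=2:    L    W    L    W    W
a=3:    L    W    L    W    W
a=4:    W    W    W    W    L
a=5:    W    L    W    L    W
a=6:    W    L    W    L    W
a=7:    W    L    W    L    W
Cells with no legal move (terminal, hence L): (0,0), (1,0), (2,0), (3,0).
The remaining L cells, each justified by listing all of its moves:
(0,2): only reaches (0,1)(W), which is W → L
(1,2): only reaches (1,1)(W), (0,1)(W), all W → L
(2,2): only reaches (2,1)(W), (1,1)(W), all W → L
(3,2): only reaches (3,1)(W), (2,1)(W), all W → L
(4,4): only reaches (0,4)(W), (4,3)(W), (4,1)(W), (4,0)(W), (3,3)(W), all W → L
(5,1): only reaches (1,1)(W), (5,0)(W), (4,0)(W), all W → L
(5,3): only reaches (1,3)(W), (5,2)(W), (5,0)(W), (4,2)(W), all W → L
(6,1): only reaches (2,1)(W), (6,0)(W), (5,0)(W), all W → L
(6,3): only reaches (2,3)(W), (6,2)(W), (6,0)(W), (5,2)(W), all W → L
(7,1): only reaches (3,1)(W), (7,0)(W), (6,0)(W), all W → L
(7,3): only reaches (3,3)(W), (7,2)(W), (7,0)(W), (6,2)(W), all W → L
Every other cell has at least one move into one of the L cells above, so it is W.
(4,4): one of the L cells justified above, so L
(7,2): the move to (3,2) reaches an L cell, so W
(3,3): the move to (3,2) reaches an L cell, so W

(4,4): L, (7,2): W, (3,3): W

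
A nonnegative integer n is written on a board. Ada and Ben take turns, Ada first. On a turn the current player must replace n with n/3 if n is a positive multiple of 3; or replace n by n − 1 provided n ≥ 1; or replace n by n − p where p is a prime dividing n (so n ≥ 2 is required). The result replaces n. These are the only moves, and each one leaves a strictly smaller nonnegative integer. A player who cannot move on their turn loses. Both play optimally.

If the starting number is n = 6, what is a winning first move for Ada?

Move to 4.

Classify positions by backward induction: terminal positions (no move available) are L. From any other position, the mover wins iff some move reaches an L.
n=0: no move → L
n=1: can move to 0, which is L ⇒ W
n=2: can move to 0, which is L ⇒ W
n=3: can move to 0, which is L ⇒ W
n=4: moves to 2(W), 3(W); every one is W ⇒ L
n=5: can move to 0, which is L ⇒ W
n=6: can move to 4, which is L ⇒ W
From 6, the L positions reachable in one move are: 4.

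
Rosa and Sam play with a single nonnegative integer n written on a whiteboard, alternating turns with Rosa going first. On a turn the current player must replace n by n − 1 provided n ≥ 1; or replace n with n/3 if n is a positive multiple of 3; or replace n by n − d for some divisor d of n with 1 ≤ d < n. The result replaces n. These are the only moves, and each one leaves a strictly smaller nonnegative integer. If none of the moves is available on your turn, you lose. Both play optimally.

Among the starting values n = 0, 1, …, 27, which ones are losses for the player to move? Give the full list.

Classify positions by backward induction: terminal positions (no move available) are L. From any other position, the mover wins iff some move reaches an L.
n=0: no move → L
n=1: can move to 0, which is L ⇒ W
n=2: the only move is to 1(W), a W ⇒ L
n=3: can move to 2, which is L ⇒ W
n=4: can move to 2, which is L ⇒ W
n=5: the only move is to 4(W), a W ⇒ L
n=6: can move to 2, which is L ⇒ W
n=7: the only move is to 6(W), a W ⇒ L
n=8: can move to 7, which is L ⇒ W
n=9: moves to 3(W), 6(W), 8(W); every one is W ⇒ L
n=10: can move to 5, which is L ⇒ W
n=11: the only move is to 10(W), a W ⇒ L
n=12: can move to 9, which is L ⇒ W
n=13: the only move is to 12(W), a W ⇒ L
n=14: can move to 7, which is L ⇒ W
n=15: can move to 5, which is L ⇒ W
n=16: moves to 8(W), 12(W), 14(W), 15(W); every one is W ⇒ L
n=17: can move to 16, which is L ⇒ W
n=18: can move to 9, which is L ⇒ W
n=19: the only move is to 18(W), a W ⇒ L
n=20: can move to 16, which is L ⇒ W
n=21: can move to 7, which is L ⇒ W
n=22: can move to 11, which is L ⇒ W
n=23: the only move is to 22(W), a W ⇒ L
n=24: can move to 16, which is L ⇒ W
n=25: moves to 20(W), 24(W); every one is W ⇒ L
n=26: can move to 13, which is L ⇒ W
n=27: can move to 9, which is L ⇒ W
The losing starting values of n are exactly the entries labelled L in this table (11 of them).

0, 2, 5, 7, 9, 11, 13, 16, 19, 23, 25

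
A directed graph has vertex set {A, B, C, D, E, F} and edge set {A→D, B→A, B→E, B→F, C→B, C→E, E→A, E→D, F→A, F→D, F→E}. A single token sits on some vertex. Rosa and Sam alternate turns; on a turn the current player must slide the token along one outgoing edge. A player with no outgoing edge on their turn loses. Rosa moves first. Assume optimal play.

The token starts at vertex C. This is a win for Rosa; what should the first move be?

Label each position W (a win for the player to move) or L (a loss). A position with no legal move is L; any other position is W exactly when some move reaches an L, and L when every move reaches a W.
Every edge goes from a vertex to one that appears earlier in the order D, A, E, F, B, C, so processing vertices in that order labels each vertex after all of its successors.
D: no outgoing edge → L
A: reaches L-position D → W
E: reaches L-position D → W
F: reaches L-position D → W
B: only reaches F(W), E(W), A(W), all W → L
C: reaches L-position B → W
From C, the L positions reachable in one move are: B.

Move to B.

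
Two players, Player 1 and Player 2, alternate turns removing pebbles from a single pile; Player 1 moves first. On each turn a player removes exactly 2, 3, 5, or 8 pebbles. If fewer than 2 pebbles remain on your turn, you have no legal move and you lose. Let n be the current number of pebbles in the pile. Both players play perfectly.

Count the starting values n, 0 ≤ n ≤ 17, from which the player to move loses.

5

Use the standard recursion: the mover loses at a terminal position; elsewhere, the mover wins exactly when some move hands the opponent an L position.
n=0: no move → L
n=1: no move → L
n=2: →0(L), so W
n=3: →1(L), so W
n=4: →1(L), so W
n=5: →0(L), so W
n=6: →1(L), so W
n=7: →5(W), 4(W), 2(W) — all W, so L
n=8: →0(L), so W
n=9: →7(L), so W
n=10: →7(L), so W
n=11: →9(W), 8(W), 6(W), 3(W) — all W, so L
n=12: →7(L), so W
n=13: →11(L), so W
n=14: →11(L), so W
n=15: →7(L), so W
n=16: →11(L), so W
n=17: →15(W), 14(W), 12(W), 9(W) — all W, so L
L entries with 0 ≤ n ≤ 17: n = 0, 1, 7, 11, 17; that makes 5.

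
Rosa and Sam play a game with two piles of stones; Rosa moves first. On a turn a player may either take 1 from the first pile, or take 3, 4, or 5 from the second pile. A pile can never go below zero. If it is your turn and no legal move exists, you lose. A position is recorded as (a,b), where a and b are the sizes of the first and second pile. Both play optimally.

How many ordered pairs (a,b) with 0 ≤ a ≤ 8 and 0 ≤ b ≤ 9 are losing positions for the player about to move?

Classify positions by backward induction: terminal positions (no move available) are L. From any other position, the mover wins iff some move reaches an L.
Every move lowers a or b (never raises either), so fill the grid row by row in increasing a, and left to right within a row: each cell's successors are then already labelled.
      b=0  b=1  b=2  b=3  b=4  b=5  b=6  b=7  b=8  b=9
a=0:    L    L    L    W    W    W    W    W    L    L
a=1:    W    W    W    L    L    L    W    W    W    W
a=2:    L    L    L    W    W    W    W    W    L    L
a=3:    W    W    W    L    L    L    W    W    W    W
a=4:    L    L    L    W    W    W    W    W    L    L
a=5:    W    W    W    L    L    L    W    W    W    W
a=6:    L    L    L    W    W    W    W    W    L    L
a=7:    W    W    W    L    L    L    W    W    W    W
a=8:    L    L    L    W    W    W    W    W    L    L
Cells with no legal move (terminal, hence L): (0,0), (0,1), (0,2).
The remaining L cells, each justified by listing all of its moves:
(0,8): only reaches (0,5)(W), (0,4)(W), (0,3)(W), all W → L
(0,9): only reaches (0,6)(W), (0,5)(W), (0,4)(W), all W → L
(1,3): only reaches (0,3)(W), (1,0)(W), all W → L
(1,4): only reaches (0,4)(W), (1,1)(W), (1,0)(W), all W → L
(1,5): only reaches (0,5)(W), (1,2)(W), (1,1)(W), (1,0)(W), all W → L
(2,0): only reaches (1,0)(W), which is W → L
(2,1): only reaches (1,1)(W), which is W → L
(2,2): only reaches (1,2)(W), which is W → L
(2,8): only reaches (1,8)(W), (2,5)(W), (2,4)(W), (2,3)(W), all W → L
(2,9): only reaches (1,9)(W), (2,6)(W), (2,5)(W), (2,4)(W), all W → L
(3,3): only reaches (2,3)(W), (3,0)(W), all W → L
(3,4): only reaches (2,4)(W), (3,1)(W), (3,0)(W), all W → L
(3,5): only reaches (2,5)(W), (3,2)(W), (3,1)(W), (3,0)(W), all W → L
(4,0): only reaches (3,0)(W), which is W → L
(4,1): only reaches (3,1)(W), which is W → L
(4,2): only reaches (3,2)(W), which is W → L
(4,8): only reaches (3,8)(W), (4,5)(W), (4,4)(W), (4,3)(W), all W → L
(4,9): only reaches (3,9)(W), (4,6)(W), (4,5)(W), (4,4)(W), all W → L
(5,3): only reaches (4,3)(W), (5,0)(W), all W → L
(5,4): only reaches (4,4)(W), (5,1)(W), (5,0)(W), all W → L
(5,5): only reaches (4,5)(W), (5,2)(W), (5,1)(W), (5,0)(W), all W → L
(6,0): only reaches (5,0)(W), which is W → L
(6,1): only reaches (5,1)(W), which is W → L
(6,2): only reaches (5,2)(W), which is W → L
(6,8): only reaches (5,8)(W), (6,5)(W), (6,4)(W), (6,3)(W), all W → L
(6,9): only reaches (5,9)(W), (6,6)(W), (6,5)(W), (6,4)(W), all W → L
(7,3): only reaches (6,3)(W), (7,0)(W), all W → L
(7,4): only reaches (6,4)(W), (7,1)(W), (7,0)(W), all W → L
(7,5): only reaches (6,5)(W), (7,2)(W), (7,1)(W), (7,0)(W), all W → L
(8,0): only reaches (7,0)(W), which is W → L
(8,1): only reaches (7,1)(W), which is W → L
(8,2): only reaches (7,2)(W), which is W → L
(8,8): only reaches (7,8)(W), (8,5)(W), (8,4)(W), (8,3)(W), all W → L
(8,9): only reaches (7,9)(W), (8,6)(W), (8,5)(W), (8,4)(W), all W → L
Every other cell has at least one move into one of the L cells above, so it is W.
L cells per row: a=0: 5, a=1: 3, a=2: 5, a=3: 3, a=4: 5, a=5: 3, a=6: 5, a=7: 3, a=8: 5; total 37.

37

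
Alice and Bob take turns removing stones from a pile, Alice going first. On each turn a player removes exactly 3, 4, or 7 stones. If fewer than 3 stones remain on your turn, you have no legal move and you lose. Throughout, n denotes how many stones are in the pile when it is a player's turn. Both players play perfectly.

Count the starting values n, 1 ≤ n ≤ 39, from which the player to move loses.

11

Compute win/loss labels from the base case upward. A position with no move is L. Any other position is W if it can reach an L in one move, else L.
n=0: no move → L
n=1: no move → L
n=2: no move → L
n=3: W (go to 0, an L position)
n=4: W (go to 1, an L position)
n=5: W (go to 2, an L position)
n=6: W (go to 2, an L position)
n=7: W (go to 0, an L position)
n=8: W (go to 1, an L position)
n=9: W (go to 2, an L position)
n=10: L (options 7(W), 6(W), 3(W) are all W)
n=11: L (options 8(W), 7(W), 4(W) are all W)
n=12: L (options 9(W), 8(W), 5(W) are all W)
n=13: W (go to 10, an L position)
n=14: W (go to 11, an L position)
n=15: W (go to 12, an L position)
n=16: W (go to 12, an L position)
n=17: W (go to 10, an L position)
n=18: W (go to 11, an L position)
n=19: W (go to 12, an L position)
n=20: L (options 17(W), 16(W), 13(W) are all W)
n=21: L (options 18(W), 17(W), 14(W) are all W)
n=22: L (options 19(W), 18(W), 15(W) are all W)
n=23: W (go to 20, an L position)
n=24: W (go to 21, an L position)
n=25: W (go to 22, an L position)
n=26: W (go to 22, an L position)
n=27: W (go to 20, an L position)
n=28: W (go to 21, an L position)
n=29: W (go to 22, an L position)
n=30: L (options 27(W), 26(W), 23(W) are all W)
n=31: L (options 28(W), 27(W), 24(W) are all W)
n=32: L (options 29(W), 28(W), 25(W) are all W)
n=33: W (go to 30, an L position)
n=34: W (go to 31, an L position)
n=35: W (go to 32, an L position)
n=36: W (go to 32, an L position)
n=37: W (go to 30, an L position)
n=38: W (go to 31, an L position)
n=39: W (go to 32, an L position)
L entries with 1 ≤ n ≤ 39 (n=0 is outside the asked range and is not counted): n = 1, 2, 10, 11, 12, 20, 21, 22, 30, 31, 32; that makes 11.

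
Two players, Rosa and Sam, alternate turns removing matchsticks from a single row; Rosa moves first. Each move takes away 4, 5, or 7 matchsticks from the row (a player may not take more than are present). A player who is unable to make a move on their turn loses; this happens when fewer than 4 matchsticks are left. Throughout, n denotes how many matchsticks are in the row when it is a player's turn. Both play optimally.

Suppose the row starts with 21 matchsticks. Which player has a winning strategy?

Work bottom-up. With no move the player to move loses. Otherwise the position is W if at least one move leads to an L position for the opponent, and L if every move leads to a W.
n=0: no move → L
n=1: no move → L
n=2: no move → L
n=3: no move → L
n=4: W (go to 0, an L position)
n=5: W (go to 1, an L position)
n=6: W (go to 2, an L position)
n=7: W (go to 3, an L position)
n=8: W (go to 3, an L position)
n=9: W (go to 2, an L position)
n=10: W (go to 3, an L position)
n=11: L (options 7(W), 6(W), 4(W) are all W)
n=12: L (options 8(W), 7(W), 5(W) are all W)
n=13: L (options 9(W), 8(W), 6(W) are all W)
n=14: L (options 10(W), 9(W), 7(W) are all W)
n=15: W (go to 11, an L position)
n=16: W (go to 12, an L position)
n=17: W (go to 13, an L position)
n=18: W (go to 14, an L position)
n=19: W (go to 14, an L position)
n=20: W (go to 13, an L position)
n=21: W (go to 14, an L position)
The starting position 21 is W: Rosa should remove 7, leaving 14, handing over an L position.

Rosa wins.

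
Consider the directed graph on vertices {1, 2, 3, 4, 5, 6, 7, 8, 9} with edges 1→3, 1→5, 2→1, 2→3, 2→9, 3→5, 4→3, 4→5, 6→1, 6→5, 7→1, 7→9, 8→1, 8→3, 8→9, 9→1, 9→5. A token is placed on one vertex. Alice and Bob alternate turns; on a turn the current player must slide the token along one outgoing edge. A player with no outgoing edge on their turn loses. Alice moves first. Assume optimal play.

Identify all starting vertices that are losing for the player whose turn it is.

Build the W/L table. Terminal = L. A non-terminal position is W if it has a move to some L; otherwise it is L.
Every edge goes from a vertex to one that appears earlier in the order 5, 3, 1, 9, 2, 7, 6, 8, 4, so processing vertices in that order labels each vertex after all of its successors.
5: no outgoing edge → L
3: W (go to 5, an L position)
1: W (go to 5, an L position)
9: W (go to 5, an L position)
2: L (options 9(W), 1(W), 3(W) are all W)
7: L (options 9(W), 1(W) are all W)
6: W (go to 5, an L position)
8: L (options 9(W), 1(W), 3(W) are all W)
4: W (go to 5, an L position)
The losing starting vertices are exactly the entries labelled L in this table (4 of them).

2, 5, 7, 8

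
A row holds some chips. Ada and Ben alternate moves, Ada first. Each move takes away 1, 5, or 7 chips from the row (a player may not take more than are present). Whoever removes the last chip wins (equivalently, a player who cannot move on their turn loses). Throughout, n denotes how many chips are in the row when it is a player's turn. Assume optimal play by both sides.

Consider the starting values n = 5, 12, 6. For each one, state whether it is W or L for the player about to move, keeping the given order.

Work bottom-up. With no move the player to move loses. Otherwise the position is W if at least one move leads to an L position for the opponent, and L if every move leads to a W.
n=0: no move → L
n=1: can move to 0, which is L ⇒ W
n=2: the only move is to 1(W), a W ⇒ L
n=3: can move to 2, which is L ⇒ W
n=4: the only move is to 3(W), a W ⇒ L
n=5: can move to 4, which is L ⇒ W
n=6: moves to 5(W), 1(W); every one is W ⇒ L
n=7: can move to 6, which is L ⇒ W
n=8: moves to 7(W), 3(W), 1(W); every one is W ⇒ L
n=9: can move to 8, which is L ⇒ W
n=10: moves to 9(W), 5(W), 3(W); every one is W ⇒ L
n=11: can move to 10, which is L ⇒ W
n=12: moves to 11(W), 7(W), 5(W); every one is W ⇒ L

5: W, 12: L, 6: L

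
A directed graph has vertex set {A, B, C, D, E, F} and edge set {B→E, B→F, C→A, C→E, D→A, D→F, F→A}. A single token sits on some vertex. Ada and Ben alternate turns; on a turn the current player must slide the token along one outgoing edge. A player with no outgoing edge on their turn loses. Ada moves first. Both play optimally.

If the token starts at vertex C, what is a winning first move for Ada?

Move to E.

Build the W/L table. Terminal = L. A non-terminal position is W if it has a move to some L; otherwise it is L.
Every edge goes from a vertex to one that appears earlier in the order A, E, C, F, B, D, so processing vertices in that order labels each vertex after all of its successors.
A: no outgoing edge → L
E: no outgoing edge → L
C: can move to E, which is L ⇒ W
F: can move to A, which is L ⇒ W
B: can move to E, which is L ⇒ W
D: can move to A, which is L ⇒ W
From C, the L positions reachable in one move are: E, A. Any move reaching one of these is winning.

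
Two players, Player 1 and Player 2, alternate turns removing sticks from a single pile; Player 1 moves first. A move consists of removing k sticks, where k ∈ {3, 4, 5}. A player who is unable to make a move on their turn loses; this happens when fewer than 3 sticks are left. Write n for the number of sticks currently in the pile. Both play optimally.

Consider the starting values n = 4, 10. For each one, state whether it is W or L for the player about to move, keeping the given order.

Classify positions by backward induction: terminal positions (no move available) are L. From any other position, the mover wins iff some move reaches an L.
n=0: no move → L
n=1: no move → L
n=2: no move → L
n=3: W (go to 0, an L position)
n=4: W (go to 1, an L position)
n=5: W (go to 2, an L position)
n=6: W (go to 2, an L position)
n=7: W (go to 2, an L position)
n=8: L (options 5(W), 4(W), 3(W) are all W)
n=9: L (options 6(W), 5(W), 4(W) are all W)
n=10: L (options 7(W), 6(W), 5(W) are all W)

4: W, 10: L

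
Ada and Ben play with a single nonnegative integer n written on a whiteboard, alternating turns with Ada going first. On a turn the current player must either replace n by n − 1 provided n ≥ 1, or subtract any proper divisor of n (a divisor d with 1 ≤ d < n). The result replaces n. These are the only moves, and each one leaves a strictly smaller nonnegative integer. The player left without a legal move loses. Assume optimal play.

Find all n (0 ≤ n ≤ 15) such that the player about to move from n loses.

0, 2, 5, 7, 9, 11, 13, 15

Label each position W (a win for the player to move) or L (a loss). A position with no legal move is L; any other position is W exactly when some move reaches an L, and L when every move reaches a W.
n=0: no move → L
n=1: →0(L), so W
n=2: →1(W) only, which is W, so L
n=3: →2(L), so W
n=4: →2(L), so W
n=5: →4(W) only, which is W, so L
n=6: →5(L), so W
n=7: →6(W) only, which is W, so L
n=8: →7(L), so W
n=9: →6(W), 8(W) — all W, so L
n=10: →5(L), so W
n=11: →10(W) only, which is W, so L
n=12: →9(L), so W
n=13: →12(W) only, which is W, so L
n=14: →7(L), so W
n=15: →10(W), 12(W), 14(W) — all W, so L
Reading off the rows marked L gives the requested list; there are 8 such values of n.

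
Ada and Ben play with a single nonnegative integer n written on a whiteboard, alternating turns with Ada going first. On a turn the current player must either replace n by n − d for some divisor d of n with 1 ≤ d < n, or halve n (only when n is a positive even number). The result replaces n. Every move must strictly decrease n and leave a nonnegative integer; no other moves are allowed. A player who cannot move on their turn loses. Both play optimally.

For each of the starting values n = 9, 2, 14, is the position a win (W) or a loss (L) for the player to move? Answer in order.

Work bottom-up. With no move the player to move loses. Otherwise the position is W if at least one move leads to an L position for the opponent, and L if every move leads to a W.
n=0: no move → L
n=1: no move → L
n=2: W (go to 1, an L position)
n=3: L (sole option 2(W) is W)
n=4: W (go to 3, an L position)
n=5: L (sole option 4(W) is W)
n=6: W (go to 3, an L position)
n=7: L (sole option 6(W) is W)
n=8: W (go to 7, an L position)
n=9: L (options 6(W), 8(W) are all W)
n=10: W (go to 5, an L position)
n=11: L (sole option 10(W) is W)
n=12: W (go to 9, an L position)
n=13: L (sole option 12(W) is W)
n=14: W (go to 7, an L position)

9: L, 2: W, 14: W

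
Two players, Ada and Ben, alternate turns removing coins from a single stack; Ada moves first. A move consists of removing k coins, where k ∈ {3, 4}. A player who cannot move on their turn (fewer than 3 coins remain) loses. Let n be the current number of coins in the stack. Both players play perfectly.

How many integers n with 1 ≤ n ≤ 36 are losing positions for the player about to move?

Label each position W (a win for the player to move) or L (a loss). A position with no legal move is L; any other position is W exactly when some move reaches an L, and L when every move reaches a W.
n=0: no move → L
n=1: no move → L
n=2: no move → L
n=3: can move to 0, which is L ⇒ W
n=4: can move to 1, which is L ⇒ W
n=5: can move to 2, which is L ⇒ W
n=6: can move to 2, which is L ⇒ W
n=7: moves to 4(W), 3(W); every one is W ⇒ L
n=8: moves to 5(W), 4(W); every one is W ⇒ L
n=9: moves to 6(W), 5(W); every one is W ⇒ L
n=10: can move to 7, which is L ⇒ W
n=11: can move to 8, which is L ⇒ W
n=12: can move to 9, which is L ⇒ W
n=13: can move to 9, which is L ⇒ W
n=14: moves to 11(W), 10(W); every one is W ⇒ L
n=15: moves to 12(W), 11(W); every one is W ⇒ L
n=16: moves to 13(W), 12(W); every one is W ⇒ L
n=17: can move to 14, which is L ⇒ W
n=18: can move to 15, which is L ⇒ W
n=19: can move to 16, which is L ⇒ W
n=20: can move to 16, which is L ⇒ W
n=21: moves to 18(W), 17(W); every one is W ⇒ L
n=22: moves to 19(W), 18(W); every one is W ⇒ L
n=23: moves to 20(W), 19(W); every one is W ⇒ L
n=24: can move to 21, which is L ⇒ W
n=25: can move to 22, which is L ⇒ W
n=26: can move to 23, which is L ⇒ W
n=27: can move to 23, which is L ⇒ W
n=28: moves to 25(W), 24(W); every one is W ⇒ L
n=29: moves to 26(W), 25(W); every one is W ⇒ L
n=30: moves to 27(W), 26(W); every one is W ⇒ L
n=31: can move to 28, which is L ⇒ W
n=32: can move to 29, which is L ⇒ W
n=33: can move to 30, which is L ⇒ W
n=34: can move to 30, which is L ⇒ W
n=35: moves to 32(W), 31(W); every one is W ⇒ L
n=36: moves to 33(W), 32(W); every one is W ⇒ L
L entries with 1 ≤ n ≤ 36 (n=0 is outside the asked range and is not counted): n = 1, 2, 7, 8, 9, 14, 15, 16, 21, 22, 23, 28, 29, 30, 35, 36; that makes 16.

16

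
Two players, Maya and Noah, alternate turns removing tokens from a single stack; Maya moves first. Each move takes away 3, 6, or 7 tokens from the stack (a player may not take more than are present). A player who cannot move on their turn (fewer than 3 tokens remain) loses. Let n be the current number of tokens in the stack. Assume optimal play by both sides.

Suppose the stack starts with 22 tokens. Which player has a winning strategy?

Noah wins.

Compute win/loss labels from the base case upward. A position with no move is L. Any other position is W if it can reach an L in one move, else L.
n=0: no move → L
n=1: no move → L
n=2: no move → L
n=3: reaches L-position 0 → W
n=4: reaches L-position 1 → W
n=5: reaches L-position 2 → W
n=6: reaches L-position 0 → W
n=7: reaches L-position 1 → W
n=8: reaches L-position 2 → W
n=9: reaches L-position 2 → W
n=10: only reaches 7(W), 4(W), 3(W), all W → L
n=11: only reaches 8(W), 5(W), 4(W), all W → L
n=12: only reaches 9(W), 6(W), 5(W), all W → L
n=13: reaches L-position 10 → W
n=14: reaches L-position 11 → W
n=15: reaches L-position 12 → W
n=16: reaches L-position 10 → W
n=17: reaches L-position 11 → W
n=18: reaches L-position 12 → W
n=19: reaches L-position 12 → W
n=20: only reaches 17(W), 14(W), 13(W), all W → L
n=21: only reaches 18(W), 15(W), 14(W), all W → L
n=22: only reaches 19(W), 16(W), 15(W), all W → L
Every move from 22 reaches a W position, so the mover loses.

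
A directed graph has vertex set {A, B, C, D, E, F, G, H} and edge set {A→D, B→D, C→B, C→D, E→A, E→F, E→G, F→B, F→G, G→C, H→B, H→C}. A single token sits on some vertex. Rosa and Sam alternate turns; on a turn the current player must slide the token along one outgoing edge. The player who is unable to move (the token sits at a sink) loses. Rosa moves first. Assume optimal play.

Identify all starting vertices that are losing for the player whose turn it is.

D, G, H

Work bottom-up. With no move the player to move loses. Otherwise the position is W if at least one move leads to an L position for the opponent, and L if every move leads to a W.
Every edge goes from a vertex to one that appears earlier in the order D, B, C, H, G, A, F, E, so processing vertices in that order labels each vertex after all of its successors.
D: no outgoing edge → L
B: can move to D, which is L ⇒ W
C: can move to D, which is L ⇒ W
H: moves to C(W), B(W); every one is W ⇒ L
G: the only move is to C(W), a W ⇒ L
A: can move to D, which is L ⇒ W
F: can move to G, which is L ⇒ W
E: can move to G, which is L ⇒ W
The losing starting vertices are exactly the entries labelled L in this table (3 of them).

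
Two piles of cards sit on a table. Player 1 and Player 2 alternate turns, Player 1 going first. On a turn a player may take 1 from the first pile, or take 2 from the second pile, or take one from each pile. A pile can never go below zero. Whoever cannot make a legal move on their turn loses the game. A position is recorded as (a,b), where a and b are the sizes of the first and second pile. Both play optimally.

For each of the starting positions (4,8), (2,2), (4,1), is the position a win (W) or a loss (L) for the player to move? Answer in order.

Use the standard recursion: the mover loses at a terminal position; elsewhere, the mover wins exactly when some move hands the opponent an L position.
No move ever increases a pile, so every position that can arise here has a ≤ 4 and b ≤ 8; it is enough to label the cells with 0 ≤ a ≤ 4 and 0 ≤ b ≤ 8.
Every move lowers a or b (never raises either), so fill the grid row by row in increasing a, and left to right within a row: each cell's successors are then already labelled.
      b=0  b=1  b=2  b=3  b=4  b=5  b=6  b=7  b=8
a=0:    L    L    W    W    L    L    W    W    L
a=1:    W    W    W    L    W    W    W    L    W
a=2:    L    L    W    W    W    L    L    W    W
a=3:    W    W    W    L    L    W    W    W    L
a=4:    L    L    W    W    W    W    L    L    W
Cells with no legal move (terminal, hence L): (0,0), (0,1).
The remaining L cells, each justified by listing all of its moves:
(0,4): →(0,2)(W) only, which is W, so L
(0,5): →(0,3)(W) only, which is W, so L
(0,8): →(0,6)(W) only, which is W, so L
(1,3): →(0,3)(W), (1,1)(W), (0,2)(W) — all W, so L
(1,7): →(0,7)(W), (1,5)(W), (0,6)(W) — all W, so L
(2,0): →(1,0)(W) only, which is W, so L
(2,1): →(1,1)(W), (1,0)(W) — all W, so L
(2,5): →(1,5)(W), (2,3)(W), (1,4)(W) — all W, so L
(2,6): →(1,6)(W), (2,4)(W), (1,5)(W) — all W, so L
(3,3): →(2,3)(W), (3,1)(W), (2,2)(W) — all W, so L
(3,4): →(2,4)(W), (3,2)(W), (2,3)(W) — all W, so L
(3,8): →(2,8)(W), (3,6)(W), (2,7)(W) — all W, so L
(4,0): →(3,0)(W) only, which is W, so L
(4,1): →(3,1)(W), (3,0)(W) — all W, so L
(4,6): →(3,6)(W), (4,4)(W), (3,5)(W) — all W, so L
(4,7): →(3,7)(W), (4,5)(W), (3,6)(W) — all W, so L
Every other cell has at least one move into one of the L cells above, so it is W.
(4,8): the move to (3,8) reaches an L cell, so W
(2,2): the move to (2,0) reaches an L cell, so W
(4,1): one of the L cells justified above, so L

(4,8): W, (2,2): W, (4,1): L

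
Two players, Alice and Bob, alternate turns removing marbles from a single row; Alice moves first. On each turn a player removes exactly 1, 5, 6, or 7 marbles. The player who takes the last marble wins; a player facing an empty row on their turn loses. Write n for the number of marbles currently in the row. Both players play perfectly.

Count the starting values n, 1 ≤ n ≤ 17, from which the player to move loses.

Classify positions by backward induction: terminal positions (no move available) are L. From any other position, the mover wins iff some move reaches an L.
n=0: no move → L
n=1: can move to 0, which is L ⇒ W
n=2: the only move is to 1(W), a W ⇒ L
n=3: can move to 2, which is L ⇒ W
n=4: the only move is to 3(W), a W ⇒ L
n=5: can move to 4, which is L ⇒ W
n=6: can move to 0, which is L ⇒ W
n=7: can move to 2, which is L ⇒ W
n=8: can move to 2, which is L ⇒ W
n=9: can move to 4, which is L ⇒ W
n=10: can move to 4, which is L ⇒ W
n=11: can move to 4, which is L ⇒ W
n=12: moves to 11(W), 7(W), 6(W), 5(W); every one is W ⇒ L
n=13: can move to 12, which is L ⇒ W
n=14: moves to 13(W), 9(W), 8(W), 7(W); every one is W ⇒ L
n=15: can move to 14, which is L ⇒ W
n=16: moves to 15(W), 11(W), 10(W), 9(W); every one is W ⇒ L
n=17: can move to 16, which is L ⇒ W
L entries with 1 ≤ n ≤ 17 (n=0 is outside the asked range and is not counted): n = 2, 4, 12, 14, 16; that makes 5.

5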